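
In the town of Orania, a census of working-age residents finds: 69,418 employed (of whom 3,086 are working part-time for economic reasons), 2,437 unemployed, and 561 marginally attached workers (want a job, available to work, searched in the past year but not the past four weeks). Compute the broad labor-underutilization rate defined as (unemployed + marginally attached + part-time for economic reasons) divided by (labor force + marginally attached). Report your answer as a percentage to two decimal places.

Broad underutilization rate ≈ 8.40%.

Labor force = 69,418 + 2,437 = 71,855.
Numerator = 2,437 + 561 + 3,086 = 6,084.
Denominator = 71,855 + 561 = 72,416.
Broad rate = 6,084 / 72,416 = 8.40%.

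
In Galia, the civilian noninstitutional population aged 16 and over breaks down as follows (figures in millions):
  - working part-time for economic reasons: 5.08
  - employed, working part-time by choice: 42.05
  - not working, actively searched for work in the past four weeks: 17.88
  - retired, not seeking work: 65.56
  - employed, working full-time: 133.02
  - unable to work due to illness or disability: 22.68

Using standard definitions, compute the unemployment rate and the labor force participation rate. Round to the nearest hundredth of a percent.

Unemployment rate ≈ 9.03%; labor force participation rate ≈ 69.18%.

Employed = 5.08 + 42.05 + 133.02 = 180.15 million (anyone who worked, including part-time for economic reasons, counts as employed).
Unemployed = 17.88 million.
Labor force = 180.15 + 17.88 = 198.03 million.
Not in labor force = 65.56 + 22.68 = 88.24 million (those not working and not actively searching are outside the labor force).
Civilian working-age population = 198.03 + 88.24 = 286.27 million.
Unemployment rate = 17.88 / 198.03 = 9.03%.
Labor force participation rate = 198.03 / 286.27 = 69.18%.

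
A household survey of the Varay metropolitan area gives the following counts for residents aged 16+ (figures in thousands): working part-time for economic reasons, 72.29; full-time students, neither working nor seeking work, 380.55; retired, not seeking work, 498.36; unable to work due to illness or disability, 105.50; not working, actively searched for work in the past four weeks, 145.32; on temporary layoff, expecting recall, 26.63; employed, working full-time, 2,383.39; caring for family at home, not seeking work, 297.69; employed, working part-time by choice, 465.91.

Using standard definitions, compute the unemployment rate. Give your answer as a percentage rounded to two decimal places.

Unemployment rate ≈ 5.56%.

Employed = 72.29 + 2,383.39 + 465.91 = 2,921.59 thousand (anyone who worked, including part-time for economic reasons, counts as employed).
Unemployed = 145.32 + 26.63 = 171.95 thousand (jobless and actively searching, or on temporary layoff).
Labor force = 2,921.59 + 171.95 = 3,093.54 thousand.
Unemployment rate = 171.95 / 3,093.54 = 5.56%.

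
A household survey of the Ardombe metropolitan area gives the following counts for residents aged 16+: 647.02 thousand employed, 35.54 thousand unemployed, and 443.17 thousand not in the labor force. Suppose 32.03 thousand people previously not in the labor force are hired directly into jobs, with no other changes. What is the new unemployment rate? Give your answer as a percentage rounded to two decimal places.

Initially, labor force = 647.02 + 35.54 = 682.56 thousand, so u = 35.54/682.56 = 5.21%.
After the change, employed and labor force both rise by 32.03; unemployed unchanged → E = 679.05, U = 35.54, labor force = 714.59 thousand.
New unemployment rate = 35.54 / 714.59 = 4.97%.

New unemployment rate ≈ 4.97%.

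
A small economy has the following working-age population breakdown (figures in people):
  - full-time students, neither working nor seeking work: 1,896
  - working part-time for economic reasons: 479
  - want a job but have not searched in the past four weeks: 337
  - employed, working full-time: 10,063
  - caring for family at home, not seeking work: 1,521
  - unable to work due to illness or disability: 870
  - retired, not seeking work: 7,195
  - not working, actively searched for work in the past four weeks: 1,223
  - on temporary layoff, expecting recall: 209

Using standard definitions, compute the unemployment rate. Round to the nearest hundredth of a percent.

Employed = 479 + 10,063 = 10,542 (anyone who worked, including part-time for economic reasons, counts as employed).
Unemployed = 1,223 + 209 = 1,432 (jobless and actively searching, or on temporary layoff).
Labor force = 10,542 + 1,432 = 11,974.
Unemployment rate = 1,432 / 11,974 = 11.96%.

Unemployment rate ≈ 11.96%.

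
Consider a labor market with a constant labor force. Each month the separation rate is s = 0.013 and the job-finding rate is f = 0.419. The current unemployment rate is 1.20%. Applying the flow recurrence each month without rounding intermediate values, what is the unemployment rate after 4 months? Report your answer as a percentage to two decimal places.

Unemployment rate after four months ≈ 2.82%.

With a fixed labor force, u_{t+1} = u_t + s·(1−u_t) − f·u_t = u_t·(1−s−f) + s.
Here 1−s−f = 0.568 and s = 0.013.
u_1 = 0.012000 × 0.568 + 0.013 = 0.019816.
u_2 = 0.019816 × 0.568 + 0.013 = 0.024255.
u_3 = 0.024255 × 0.568 + 0.013 = 0.026777.
u_4 = 0.026777 × 0.568 + 0.013 = 0.028209.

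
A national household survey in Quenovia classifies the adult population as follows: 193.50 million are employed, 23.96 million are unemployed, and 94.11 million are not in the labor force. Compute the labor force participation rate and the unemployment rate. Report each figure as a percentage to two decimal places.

Labor force = employed + unemployed = 193.50 + 23.96 = 217.46 million.
Working-age population = 217.46 + 94.11 = 311.57 million.
Unemployment rate = 23.96 / 217.46 = 11.02%.
Labor force participation rate = 217.46 / 311.57 = 69.79%.

Labor force participation rate ≈ 69.79%; unemployment rate ≈ 11.02%.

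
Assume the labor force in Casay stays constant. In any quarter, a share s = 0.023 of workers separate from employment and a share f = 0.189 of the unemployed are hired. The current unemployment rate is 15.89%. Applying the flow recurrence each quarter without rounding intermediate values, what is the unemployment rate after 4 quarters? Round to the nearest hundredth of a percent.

With a fixed labor force, u_{t+1} = u_t + s·(1−u_t) − f·u_t = u_t·(1−s−f) + s.
Here 1−s−f = 0.788 and s = 0.023.
u_1 = 0.158900 × 0.788 + 0.023 = 0.148213.
u_2 = 0.148213 × 0.788 + 0.023 = 0.139792.
u_3 = 0.139792 × 0.788 + 0.023 = 0.133156.
u_4 = 0.133156 × 0.788 + 0.023 = 0.127927.

Unemployment rate after four quarters ≈ 12.79%.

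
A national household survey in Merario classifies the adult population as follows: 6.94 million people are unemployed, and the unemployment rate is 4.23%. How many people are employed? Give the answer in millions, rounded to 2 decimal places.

Labor force = U / u = 6.94 / 0.0423 ≈ 164.07 million.
Employed = labor force − unemployed = 164.07 − 6.94 = 157.13 million.

About 157.13 million are employed.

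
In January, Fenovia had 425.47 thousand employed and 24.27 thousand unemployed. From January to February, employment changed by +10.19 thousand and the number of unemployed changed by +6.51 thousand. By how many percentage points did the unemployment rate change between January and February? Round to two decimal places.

The unemployment rate changed by +1.20 percentage points.

January: labor force = 425.47 + 24.27 = 449.74; u = 24.27/449.74 = 5.40%.
February: labor force = 435.66 + 30.78 = 466.44; u = 30.78/466.44 = 6.60%.
Change = 6.60% − 5.40% = +1.20 pp.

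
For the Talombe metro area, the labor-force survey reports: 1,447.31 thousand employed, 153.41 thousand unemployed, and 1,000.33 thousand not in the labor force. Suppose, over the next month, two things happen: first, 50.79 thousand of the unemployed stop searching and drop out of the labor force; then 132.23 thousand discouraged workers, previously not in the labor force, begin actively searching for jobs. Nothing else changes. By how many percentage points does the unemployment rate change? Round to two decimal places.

The unemployment rate changes by +4.38 percentage points.

Initially, labor force = 1,447.31 + 153.41 = 1,600.72 thousand, so u = 153.41/1,600.72 = 9.58%.
After the first change, unemployed and labor force both fall by 50.79 → E = 1,447.31, U = 102.62, labor force = 1,549.93 thousand.
After the second change, unemployed and labor force both rise by 132.23 → E = 1,447.31, U = 234.85, labor force = 1,682.16 thousand.
New unemployment rate = 234.85 / 1,682.16 = 13.96%.
Change = 13.96% − 9.58% = +4.38 percentage points.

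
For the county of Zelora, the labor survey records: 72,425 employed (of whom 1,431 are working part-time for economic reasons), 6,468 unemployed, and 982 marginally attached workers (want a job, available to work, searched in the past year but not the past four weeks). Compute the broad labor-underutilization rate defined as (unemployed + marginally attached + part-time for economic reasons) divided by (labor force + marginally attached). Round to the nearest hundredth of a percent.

Broad underutilization rate ≈ 11.12%.

Labor force = 72,425 + 6,468 = 78,893.
Numerator = 6,468 + 982 + 1,431 = 8,881.
Denominator = 78,893 + 982 = 79,875.
Broad rate = 8,881 / 79,875 = 11.12%.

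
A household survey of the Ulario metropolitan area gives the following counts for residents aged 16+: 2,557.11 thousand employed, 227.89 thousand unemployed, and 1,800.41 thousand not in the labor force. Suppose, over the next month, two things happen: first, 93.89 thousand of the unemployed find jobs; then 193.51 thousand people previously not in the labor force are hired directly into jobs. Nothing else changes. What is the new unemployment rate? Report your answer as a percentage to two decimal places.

Initially, labor force = 2,557.11 + 227.89 = 2,785.00 thousand, so u = 227.89/2,785.00 = 8.18%.
After the first change, unemployed falls and employed rises by 93.89; labor force unchanged → E = 2,651.00, U = 134.00, labor force = 2,785.00 thousand.
After the second change, employed and labor force both rise by 193.51; unemployed unchanged → E = 2,844.51, U = 134.00, labor force = 2,978.51 thousand.
New unemployment rate = 134.00 / 2,978.51 = 4.50%.

New unemployment rate ≈ 4.50%.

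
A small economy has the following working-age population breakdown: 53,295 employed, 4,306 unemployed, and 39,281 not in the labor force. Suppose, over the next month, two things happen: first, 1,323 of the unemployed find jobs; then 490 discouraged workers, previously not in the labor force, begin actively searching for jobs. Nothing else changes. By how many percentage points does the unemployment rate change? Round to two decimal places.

The unemployment rate changes by −1.50 percentage points.

Initially, labor force = 53,295 + 4,306 = 57,601, so u = 4,306/57,601 = 7.48%.
After the first change, unemployed falls and employed rises by 1,323; labor force unchanged → E = 54,618, U = 2,983, labor force = 57,601.
After the second change, unemployed and labor force both rise by 490 → E = 54,618, U = 3,473, labor force = 58,091.
New unemployment rate = 3,473 / 58,091 = 5.98%.
Change = 5.98% − 7.48% = −1.50 percentage points.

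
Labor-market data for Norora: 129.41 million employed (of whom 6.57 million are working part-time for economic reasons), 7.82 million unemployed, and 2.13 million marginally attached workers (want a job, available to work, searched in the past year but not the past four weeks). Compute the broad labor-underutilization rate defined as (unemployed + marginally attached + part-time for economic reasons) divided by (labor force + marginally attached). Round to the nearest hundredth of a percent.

Labor force = 129.41 + 7.82 = 137.23 million.
Numerator = 7.82 + 2.13 + 6.57 = 16.52 million.
Denominator = 137.23 + 2.13 = 139.36 million.
Broad rate = 16.52 / 139.36 = 11.85%.

Broad underutilization rate ≈ 11.85%.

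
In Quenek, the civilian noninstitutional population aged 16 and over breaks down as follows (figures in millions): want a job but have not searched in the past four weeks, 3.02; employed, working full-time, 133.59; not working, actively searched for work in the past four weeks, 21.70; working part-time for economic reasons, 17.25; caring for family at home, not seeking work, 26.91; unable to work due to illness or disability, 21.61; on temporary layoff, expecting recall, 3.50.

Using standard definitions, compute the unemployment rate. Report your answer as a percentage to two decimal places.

Unemployment rate ≈ 14.31%.

Employed = 133.59 + 17.25 = 150.84 million (anyone who worked, including part-time for economic reasons, counts as employed).
Unemployed = 21.70 + 3.50 = 25.20 million (jobless and actively searching, or on temporary layoff).
Labor force = 150.84 + 25.20 = 176.04 million.
Unemployment rate = 25.20 / 176.04 = 14.31%.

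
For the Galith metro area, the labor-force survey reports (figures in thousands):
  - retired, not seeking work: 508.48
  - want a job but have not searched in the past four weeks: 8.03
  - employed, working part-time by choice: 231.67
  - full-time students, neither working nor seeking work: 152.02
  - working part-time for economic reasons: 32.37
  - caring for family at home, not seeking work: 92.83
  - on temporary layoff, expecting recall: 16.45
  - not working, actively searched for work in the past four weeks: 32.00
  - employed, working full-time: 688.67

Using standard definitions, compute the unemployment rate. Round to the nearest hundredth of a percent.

Employed = 231.67 + 32.37 + 688.67 = 952.71 thousand (anyone who worked, including part-time for economic reasons, counts as employed).
Unemployed = 16.45 + 32.00 = 48.45 thousand (jobless and actively searching, or on temporary layoff).
Labor force = 952.71 + 48.45 = 1,001.16 thousand.
Unemployment rate = 48.45 / 1,001.16 = 4.84%.

Unemployment rate ≈ 4.84%.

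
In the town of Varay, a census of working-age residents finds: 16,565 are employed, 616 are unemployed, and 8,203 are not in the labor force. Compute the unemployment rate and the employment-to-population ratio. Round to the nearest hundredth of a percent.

Unemployment rate ≈ 3.59%; employment-population ratio ≈ 65.26%.

Labor force = employed + unemployed = 16,565 + 616 = 17,181.
Working-age population = 17,181 + 8,203 = 25,384.
Unemployment rate = 616 / 17,181 = 3.59%.
Employment-population ratio = 16,565 / 25,384 = 65.26%.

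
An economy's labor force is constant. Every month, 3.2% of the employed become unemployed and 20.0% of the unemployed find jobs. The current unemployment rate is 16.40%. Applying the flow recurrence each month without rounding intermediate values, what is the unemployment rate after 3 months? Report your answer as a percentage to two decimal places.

Unemployment rate after three months ≈ 14.97%.

With a fixed labor force, u_{t+1} = u_t + s·(1−u_t) − f·u_t = u_t·(1−s−f) + s.
Here 1−s−f = 0.768 and s = 0.032.
u_1 = 0.164000 × 0.768 + 0.032 = 0.157952.
u_2 = 0.157952 × 0.768 + 0.032 = 0.153307.
u_3 = 0.153307 × 0.768 + 0.032 = 0.149740.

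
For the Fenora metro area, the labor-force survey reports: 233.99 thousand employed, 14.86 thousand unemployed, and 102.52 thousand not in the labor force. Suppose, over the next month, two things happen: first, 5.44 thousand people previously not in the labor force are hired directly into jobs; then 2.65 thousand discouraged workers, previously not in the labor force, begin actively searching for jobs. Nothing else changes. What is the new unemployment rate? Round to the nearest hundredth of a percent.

New unemployment rate ≈ 6.81%.

Initially, labor force = 233.99 + 14.86 = 248.85 thousand, so u = 14.86/248.85 = 5.97%.
After the first change, employed and labor force both rise by 5.44; unemployed unchanged → E = 239.43, U = 14.86, labor force = 254.29 thousand.
After the second change, unemployed and labor force both rise by 2.65 → E = 239.43, U = 17.51, labor force = 256.94 thousand.
New unemployment rate = 17.51 / 256.94 = 6.81%.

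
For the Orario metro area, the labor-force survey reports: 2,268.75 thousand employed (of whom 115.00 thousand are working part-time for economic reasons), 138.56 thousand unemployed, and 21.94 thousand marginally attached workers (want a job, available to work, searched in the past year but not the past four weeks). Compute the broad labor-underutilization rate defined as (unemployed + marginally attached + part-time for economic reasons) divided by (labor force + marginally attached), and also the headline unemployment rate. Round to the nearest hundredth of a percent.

Broad underutilization rate ≈ 11.34%; headline unemployment rate ≈ 5.76%.

Labor force = 2,268.75 + 138.56 = 2,407.31 thousand.
Numerator = 138.56 + 21.94 + 115.00 = 275.50 thousand.
Denominator = 2,407.31 + 21.94 = 2,429.25 thousand.
Broad rate = 275.50 / 2,429.25 = 11.34%.
Headline unemployment rate = 138.56 / 2,407.31 = 5.76%.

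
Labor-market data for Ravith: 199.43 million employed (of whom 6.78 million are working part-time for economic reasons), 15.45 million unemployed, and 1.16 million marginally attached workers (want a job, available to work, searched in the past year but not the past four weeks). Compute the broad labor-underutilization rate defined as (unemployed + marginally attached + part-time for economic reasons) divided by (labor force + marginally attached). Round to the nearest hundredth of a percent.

Broad underutilization rate ≈ 10.83%.

Labor force = 199.43 + 15.45 = 214.88 million.
Numerator = 15.45 + 1.16 + 6.78 = 23.39 million.
Denominator = 214.88 + 1.16 = 216.04 million.
Broad rate = 23.39 / 216.04 = 10.83%.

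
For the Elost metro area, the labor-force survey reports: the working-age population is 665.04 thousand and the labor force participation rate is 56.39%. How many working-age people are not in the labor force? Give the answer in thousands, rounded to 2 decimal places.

Share not in the labor force = 1 − 0.5639 = 0.4361.
Not in labor force = 0.4361 × 665.04 ≈ 290.02 thousand.

About 290.02 thousand are not in the labor force.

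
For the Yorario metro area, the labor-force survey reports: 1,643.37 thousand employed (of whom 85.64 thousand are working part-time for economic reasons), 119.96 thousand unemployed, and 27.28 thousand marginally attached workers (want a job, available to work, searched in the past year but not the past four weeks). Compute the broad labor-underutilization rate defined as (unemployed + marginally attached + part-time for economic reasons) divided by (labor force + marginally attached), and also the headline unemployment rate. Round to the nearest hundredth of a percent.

Labor force = 1,643.37 + 119.96 = 1,763.33 thousand.
Numerator = 119.96 + 27.28 + 85.64 = 232.88 thousand.
Denominator = 1,763.33 + 27.28 = 1,790.61 thousand.
Broad rate = 232.88 / 1,790.61 = 13.01%.
Headline unemployment rate = 119.96 / 1,763.33 = 6.80%.

Broad underutilization rate ≈ 13.01%; headline unemployment rate ≈ 6.80%.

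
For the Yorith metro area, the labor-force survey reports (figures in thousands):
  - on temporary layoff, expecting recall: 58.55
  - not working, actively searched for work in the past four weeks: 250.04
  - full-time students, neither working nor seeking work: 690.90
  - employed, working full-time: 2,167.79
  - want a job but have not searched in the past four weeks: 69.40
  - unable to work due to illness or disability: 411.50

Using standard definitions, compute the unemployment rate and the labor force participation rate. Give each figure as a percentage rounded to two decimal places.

Employed = 2,167.79 thousand.
Unemployed = 58.55 + 250.04 = 308.59 thousand (jobless and actively searching, or on temporary layoff).
Labor force = 2,167.79 + 308.59 = 2,476.38 thousand.
Not in labor force = 690.90 + 69.40 + 411.50 = 1,171.80 thousand (those not working and not actively searching are outside the labor force — including those who want a job but have given up searching).
Civilian working-age population = 2,476.38 + 1,171.80 = 3,648.18 thousand.
Unemployment rate = 308.59 / 2,476.38 = 12.46%.
Labor force participation rate = 2,476.38 / 3,648.18 = 67.88%.

Unemployment rate ≈ 12.46%; labor force participation rate ≈ 67.88%.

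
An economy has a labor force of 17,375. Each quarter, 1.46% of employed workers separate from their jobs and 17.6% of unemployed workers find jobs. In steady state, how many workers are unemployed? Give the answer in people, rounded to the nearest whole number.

About 1,331 are unemployed in steady state.

Steady-state unemployment rate u* = s/(s+f) = 1.46/(1.46+17.6) = 0.076600.
Unemployed = u* × labor force = 0.076600 × 17,375 ≈ 1,331.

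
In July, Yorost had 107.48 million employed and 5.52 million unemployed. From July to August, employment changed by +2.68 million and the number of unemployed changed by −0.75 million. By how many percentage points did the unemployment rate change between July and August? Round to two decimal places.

July: labor force = 107.48 + 5.52 = 113.00; u = 5.52/113.00 = 4.88%.
August: labor force = 110.16 + 4.77 = 114.93; u = 4.77/114.93 = 4.15%.
Change = 4.15% − 4.88% = −0.73 pp.

The unemployment rate changed by −0.73 percentage points.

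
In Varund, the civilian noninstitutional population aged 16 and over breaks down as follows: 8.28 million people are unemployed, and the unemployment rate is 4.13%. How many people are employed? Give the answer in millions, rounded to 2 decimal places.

Labor force = U / u = 8.28 / 0.0413 ≈ 200.48 million.
Employed = labor force − unemployed = 200.48 − 8.28 = 192.20 million.

About 192.20 million are employed.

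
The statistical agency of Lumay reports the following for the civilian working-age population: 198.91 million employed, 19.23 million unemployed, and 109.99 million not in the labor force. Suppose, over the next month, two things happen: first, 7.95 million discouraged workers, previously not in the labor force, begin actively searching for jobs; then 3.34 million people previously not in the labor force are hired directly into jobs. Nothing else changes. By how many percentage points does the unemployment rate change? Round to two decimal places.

Initially, labor force = 198.91 + 19.23 = 218.14 million, so u = 19.23/218.14 = 8.82%.
After the first change, unemployed and labor force both rise by 7.95 → E = 198.91, U = 27.18, labor force = 226.09 million.
After the second change, employed and labor force both rise by 3.34; unemployed unchanged → E = 202.25, U = 27.18, labor force = 229.43 million.
New unemployment rate = 27.18 / 229.43 = 11.85%.
Change = 11.85% − 8.82% = +3.03 percentage points.

The unemployment rate changes by +3.03 percentage points.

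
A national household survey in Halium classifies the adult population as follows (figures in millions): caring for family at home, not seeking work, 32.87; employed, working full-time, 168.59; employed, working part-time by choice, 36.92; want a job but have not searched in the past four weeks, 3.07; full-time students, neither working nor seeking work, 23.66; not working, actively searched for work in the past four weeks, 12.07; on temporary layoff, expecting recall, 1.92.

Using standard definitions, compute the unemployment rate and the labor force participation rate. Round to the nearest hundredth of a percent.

Employed = 168.59 + 36.92 = 205.51 million.
Unemployed = 12.07 + 1.92 = 13.99 million (jobless and actively searching, or on temporary layoff).
Labor force = 205.51 + 13.99 = 219.50 million.
Not in labor force = 32.87 + 3.07 + 23.66 = 59.60 million (those not working and not actively searching are outside the labor force — including those who want a job but have given up searching).
Civilian working-age population = 219.50 + 59.60 = 279.10 million.
Unemployment rate = 13.99 / 219.50 = 6.37%.
Labor force participation rate = 219.50 / 279.10 = 78.65%.

Unemployment rate ≈ 6.37%; labor force participation rate ≈ 78.65%.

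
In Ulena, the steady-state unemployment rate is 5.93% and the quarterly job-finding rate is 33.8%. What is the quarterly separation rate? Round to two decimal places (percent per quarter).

Separation rate ≈ 2.13% per quarter.

From u* = s/(s+f): s = u·f/(1−u).
s = 0.0593 × 33.8 / (1 − 0.0593) = 2.0043 / 0.9407 ≈ 2.13% per quarter.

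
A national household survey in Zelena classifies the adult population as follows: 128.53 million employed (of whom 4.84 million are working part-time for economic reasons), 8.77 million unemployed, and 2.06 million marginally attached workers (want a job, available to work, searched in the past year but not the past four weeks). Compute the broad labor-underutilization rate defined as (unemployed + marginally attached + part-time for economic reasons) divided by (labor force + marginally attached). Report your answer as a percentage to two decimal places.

Broad underutilization rate ≈ 11.24%.

Labor force = 128.53 + 8.77 = 137.30 million.
Numerator = 8.77 + 2.06 + 4.84 = 15.67 million.
Denominator = 137.30 + 2.06 = 139.36 million.
Broad rate = 15.67 / 139.36 = 11.24%.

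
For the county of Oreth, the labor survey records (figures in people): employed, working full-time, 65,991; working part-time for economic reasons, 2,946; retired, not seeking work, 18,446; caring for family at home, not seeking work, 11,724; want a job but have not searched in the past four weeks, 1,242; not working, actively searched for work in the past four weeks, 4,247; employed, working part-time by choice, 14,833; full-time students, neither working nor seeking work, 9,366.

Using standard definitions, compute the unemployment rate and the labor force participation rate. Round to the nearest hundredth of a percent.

Unemployment rate ≈ 4.83%; labor force participation rate ≈ 68.34%.

Employed = 65,991 + 2,946 + 14,833 = 83,770 (anyone who worked, including part-time for economic reasons, counts as employed).
Unemployed = 4,247.
Labor force = 83,770 + 4,247 = 88,017.
Not in labor force = 18,446 + 11,724 + 1,242 + 9,366 = 40,778 (those not working and not actively searching are outside the labor force — including those who want a job but have given up searching).
Civilian working-age population = 88,017 + 40,778 = 128,795.
Unemployment rate = 4,247 / 88,017 = 4.83%.
Labor force participation rate = 88,017 / 128,795 = 68.34%.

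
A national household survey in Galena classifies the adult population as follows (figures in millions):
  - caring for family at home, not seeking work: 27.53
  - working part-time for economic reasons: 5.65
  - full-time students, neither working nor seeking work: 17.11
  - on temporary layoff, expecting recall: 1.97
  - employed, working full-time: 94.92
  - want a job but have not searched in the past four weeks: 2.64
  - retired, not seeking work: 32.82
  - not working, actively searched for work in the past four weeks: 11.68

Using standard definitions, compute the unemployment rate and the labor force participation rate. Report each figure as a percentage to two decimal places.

Unemployment rate ≈ 11.95%; labor force participation rate ≈ 58.78%.

Employed = 5.65 + 94.92 = 100.57 million (anyone who worked, including part-time for economic reasons, counts as employed).
Unemployed = 1.97 + 11.68 = 13.65 million (jobless and actively searching, or on temporary layoff).
Labor force = 100.57 + 13.65 = 114.22 million.
Not in labor force = 27.53 + 17.11 + 2.64 + 32.82 = 80.10 million (those not working and not actively searching are outside the labor force — including those who want a job but have given up searching).
Civilian working-age population = 114.22 + 80.10 = 194.32 million.
Unemployment rate = 13.65 / 114.22 = 11.95%.
Labor force participation rate = 114.22 / 194.32 = 58.78%.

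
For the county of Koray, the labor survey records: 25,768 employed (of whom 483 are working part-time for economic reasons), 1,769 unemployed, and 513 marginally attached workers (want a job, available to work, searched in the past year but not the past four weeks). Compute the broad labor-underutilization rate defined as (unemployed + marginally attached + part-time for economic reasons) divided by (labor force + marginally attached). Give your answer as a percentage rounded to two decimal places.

Broad underutilization rate ≈ 9.86%.

Labor force = 25,768 + 1,769 = 27,537.
Numerator = 1,769 + 513 + 483 = 2,765.
Denominator = 27,537 + 513 = 28,050.
Broad rate = 2,765 / 28,050 = 9.86%.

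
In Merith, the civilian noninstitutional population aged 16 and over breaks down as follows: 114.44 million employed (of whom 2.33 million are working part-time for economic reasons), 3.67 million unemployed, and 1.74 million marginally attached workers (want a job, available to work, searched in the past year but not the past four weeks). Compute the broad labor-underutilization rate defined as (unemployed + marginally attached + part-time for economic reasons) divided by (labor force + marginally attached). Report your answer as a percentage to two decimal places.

Broad underutilization rate ≈ 6.46%.

Labor force = 114.44 + 3.67 = 118.11 million.
Numerator = 3.67 + 1.74 + 2.33 = 7.74 million.
Denominator = 118.11 + 1.74 = 119.85 million.
Broad rate = 7.74 / 119.85 = 6.46%.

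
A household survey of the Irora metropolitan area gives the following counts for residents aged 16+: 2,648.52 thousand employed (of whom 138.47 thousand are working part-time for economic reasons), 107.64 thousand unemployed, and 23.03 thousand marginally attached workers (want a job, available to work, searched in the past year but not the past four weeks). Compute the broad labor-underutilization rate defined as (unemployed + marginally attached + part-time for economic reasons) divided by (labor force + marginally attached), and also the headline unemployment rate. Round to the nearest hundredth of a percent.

Broad underutilization rate ≈ 9.68%; headline unemployment rate ≈ 3.91%.

Labor force = 2,648.52 + 107.64 = 2,756.16 thousand.
Numerator = 107.64 + 23.03 + 138.47 = 269.14 thousand.
Denominator = 2,756.16 + 23.03 = 2,779.19 thousand.
Broad rate = 269.14 / 2,779.19 = 9.68%.
Headline unemployment rate = 107.64 / 2,756.16 = 3.91%.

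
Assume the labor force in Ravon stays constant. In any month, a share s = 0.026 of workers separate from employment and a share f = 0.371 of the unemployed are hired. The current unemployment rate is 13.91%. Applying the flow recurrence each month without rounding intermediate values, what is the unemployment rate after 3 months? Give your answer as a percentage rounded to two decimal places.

With a fixed labor force, u_{t+1} = u_t + s·(1−u_t) − f·u_t = u_t·(1−s−f) + s.
Here 1−s−f = 0.603 and s = 0.026.
u_1 = 0.139100 × 0.603 + 0.026 = 0.109877.
u_2 = 0.109877 × 0.603 + 0.026 = 0.092256.
u_3 = 0.092256 × 0.603 + 0.026 = 0.081630.

Unemployment rate after three months ≈ 8.16%.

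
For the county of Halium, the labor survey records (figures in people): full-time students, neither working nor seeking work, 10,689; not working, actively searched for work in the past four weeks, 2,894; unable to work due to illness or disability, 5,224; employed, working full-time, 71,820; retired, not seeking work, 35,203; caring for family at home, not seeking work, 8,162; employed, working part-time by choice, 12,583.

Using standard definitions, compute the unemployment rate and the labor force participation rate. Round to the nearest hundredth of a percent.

Unemployment rate ≈ 3.32%; labor force participation rate ≈ 59.56%.

Employed = 71,820 + 12,583 = 84,403.
Unemployed = 2,894.
Labor force = 84,403 + 2,894 = 87,297.
Not in labor force = 10,689 + 5,224 + 35,203 + 8,162 = 59,278 (those not working and not actively searching are outside the labor force).
Civilian working-age population = 87,297 + 59,278 = 146,575.
Unemployment rate = 2,894 / 87,297 = 3.32%.
Labor force participation rate = 87,297 / 146,575 = 59.56%.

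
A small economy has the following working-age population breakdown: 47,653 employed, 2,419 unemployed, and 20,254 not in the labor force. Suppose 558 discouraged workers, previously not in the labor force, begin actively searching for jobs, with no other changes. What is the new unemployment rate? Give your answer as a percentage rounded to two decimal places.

Initially, labor force = 47,653 + 2,419 = 50,072, so u = 2,419/50,072 = 4.83%.
After the change, unemployed and labor force both rise by 558 → E = 47,653, U = 2,977, labor force = 50,630.
New unemployment rate = 2,977 / 50,630 = 5.88%.

New unemployment rate ≈ 5.88%.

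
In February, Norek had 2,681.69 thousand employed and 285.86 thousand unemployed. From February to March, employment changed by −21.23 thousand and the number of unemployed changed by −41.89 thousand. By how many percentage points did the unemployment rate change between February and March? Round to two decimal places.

February: labor force = 2,681.69 + 285.86 = 2,967.55; u = 285.86/2,967.55 = 9.63%.
March: labor force = 2,660.46 + 243.97 = 2,904.43; u = 243.97/2,904.43 = 8.40%.
Change = 8.40% − 9.63% = −1.23 pp.

The unemployment rate changed by −1.23 percentage points.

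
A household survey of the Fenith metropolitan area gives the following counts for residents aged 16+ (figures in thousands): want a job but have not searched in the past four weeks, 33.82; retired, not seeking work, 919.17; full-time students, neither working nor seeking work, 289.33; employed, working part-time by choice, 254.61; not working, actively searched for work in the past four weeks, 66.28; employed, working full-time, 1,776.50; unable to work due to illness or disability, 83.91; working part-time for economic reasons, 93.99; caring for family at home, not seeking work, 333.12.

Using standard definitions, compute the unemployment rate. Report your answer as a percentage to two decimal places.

Unemployment rate ≈ 3.02%.

Employed = 254.61 + 1,776.50 + 93.99 = 2,125.10 thousand (anyone who worked, including part-time for economic reasons, counts as employed).
Unemployed = 66.28 thousand.
Labor force = 2,125.10 + 66.28 = 2,191.38 thousand.
Unemployment rate = 66.28 / 2,191.38 = 3.02%.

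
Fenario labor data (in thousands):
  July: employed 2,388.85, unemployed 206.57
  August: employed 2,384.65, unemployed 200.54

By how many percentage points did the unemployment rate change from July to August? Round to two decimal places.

The unemployment rate changed by −0.20 percentage points.

July: labor force = 2,388.85 + 206.57 = 2,595.42; u = 206.57/2,595.42 = 7.96%.
August: labor force = 2,384.65 + 200.54 = 2,585.19; u = 200.54/2,585.19 = 7.76%.
Change = 7.76% − 7.96% = −0.20 pp.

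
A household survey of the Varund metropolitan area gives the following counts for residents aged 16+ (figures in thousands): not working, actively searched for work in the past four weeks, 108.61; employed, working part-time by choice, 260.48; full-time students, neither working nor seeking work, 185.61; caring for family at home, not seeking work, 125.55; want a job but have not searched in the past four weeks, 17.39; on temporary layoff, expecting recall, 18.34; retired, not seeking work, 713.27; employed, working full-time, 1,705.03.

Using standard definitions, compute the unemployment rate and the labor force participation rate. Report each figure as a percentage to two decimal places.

Unemployment rate ≈ 6.07%; labor force participation rate ≈ 66.76%.

Employed = 260.48 + 1,705.03 = 1,965.51 thousand.
Unemployed = 108.61 + 18.34 = 126.95 thousand (jobless and actively searching, or on temporary layoff).
Labor force = 1,965.51 + 126.95 = 2,092.46 thousand.
Not in labor force = 185.61 + 125.55 + 17.39 + 713.27 = 1,041.82 thousand (those not working and not actively searching are outside the labor force — including those who want a job but have given up searching).
Civilian working-age population = 2,092.46 + 1,041.82 = 3,134.28 thousand.
Unemployment rate = 126.95 / 2,092.46 = 6.07%.
Labor force participation rate = 2,092.46 / 3,134.28 = 66.76%.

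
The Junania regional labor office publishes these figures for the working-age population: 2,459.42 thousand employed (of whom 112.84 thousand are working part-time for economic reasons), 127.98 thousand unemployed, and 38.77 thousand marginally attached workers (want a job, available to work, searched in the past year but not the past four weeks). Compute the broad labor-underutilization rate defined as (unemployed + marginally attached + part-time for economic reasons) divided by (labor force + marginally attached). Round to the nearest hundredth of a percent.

Broad underutilization rate ≈ 10.65%.

Labor force = 2,459.42 + 127.98 = 2,587.40 thousand.
Numerator = 127.98 + 38.77 + 112.84 = 279.59 thousand.
Denominator = 2,587.40 + 38.77 = 2,626.17 thousand.
Broad rate = 279.59 / 2,626.17 = 10.65%.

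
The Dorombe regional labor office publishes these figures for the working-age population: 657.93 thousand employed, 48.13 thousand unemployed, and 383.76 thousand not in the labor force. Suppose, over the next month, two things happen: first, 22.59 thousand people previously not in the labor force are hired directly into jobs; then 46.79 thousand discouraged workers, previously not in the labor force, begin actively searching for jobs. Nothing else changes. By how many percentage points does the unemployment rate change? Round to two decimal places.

Initially, labor force = 657.93 + 48.13 = 706.06 thousand, so u = 48.13/706.06 = 6.82%.
After the first change, employed and labor force both rise by 22.59; unemployed unchanged → E = 680.52, U = 48.13, labor force = 728.65 thousand.
After the second change, unemployed and labor force both rise by 46.79 → E = 680.52, U = 94.92, labor force = 775.44 thousand.
New unemployment rate = 94.92 / 775.44 = 12.24%.
Change = 12.24% − 6.82% = +5.42 percentage points.

The unemployment rate changes by +5.42 percentage points.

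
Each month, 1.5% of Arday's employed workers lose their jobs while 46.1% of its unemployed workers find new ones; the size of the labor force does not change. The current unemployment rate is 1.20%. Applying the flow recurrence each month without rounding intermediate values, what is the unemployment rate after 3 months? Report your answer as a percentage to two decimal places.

With a fixed labor force, u_{t+1} = u_t + s·(1−u_t) − f·u_t = u_t·(1−s−f) + s.
Here 1−s−f = 0.524 and s = 0.015.
u_1 = 0.012000 × 0.524 + 0.015 = 0.021288.
u_2 = 0.021288 × 0.524 + 0.015 = 0.026155.
u_3 = 0.026155 × 0.524 + 0.015 = 0.028705.

Unemployment rate after three months ≈ 2.87%.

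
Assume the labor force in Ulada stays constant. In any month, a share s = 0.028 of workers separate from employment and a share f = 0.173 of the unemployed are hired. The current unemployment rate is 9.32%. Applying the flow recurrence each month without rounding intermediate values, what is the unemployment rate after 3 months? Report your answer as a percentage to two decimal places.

Unemployment rate after three months ≈ 11.58%.

With a fixed labor force, u_{t+1} = u_t + s·(1−u_t) − f·u_t = u_t·(1−s−f) + s.
Here 1−s−f = 0.799 and s = 0.028.
u_1 = 0.093200 × 0.799 + 0.028 = 0.102467.
u_2 = 0.102467 × 0.799 + 0.028 = 0.109871.
u_3 = 0.109871 × 0.799 + 0.028 = 0.115787.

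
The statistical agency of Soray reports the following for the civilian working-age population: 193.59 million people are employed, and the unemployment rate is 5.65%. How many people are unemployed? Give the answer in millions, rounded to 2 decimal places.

Let U be the number unemployed. The labor force is E + U, and U/(E+U) = 0.0565.
So U = 0.0565 × 193.59 / (1 − 0.0565) = 10.9378 / 0.9435 ≈ 11.59 million.

About 11.59 million are unemployed.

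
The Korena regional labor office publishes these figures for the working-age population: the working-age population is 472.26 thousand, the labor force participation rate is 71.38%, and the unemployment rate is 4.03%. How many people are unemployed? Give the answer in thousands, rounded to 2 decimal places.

About 13.59 thousand are unemployed.

Labor force = 0.7138 × 472.26 = 337.10 thousand.
Unemployed = 0.0403 × 337.10 ≈ 13.59 thousand.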